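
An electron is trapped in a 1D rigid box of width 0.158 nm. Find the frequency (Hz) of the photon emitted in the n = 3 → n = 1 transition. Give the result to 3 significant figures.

E_1 = h²/(8m_eL²) = 2.413×10^-18 J and ΔE = (3² − 1²)E_1 = 1.930×10^-17 J.
f = ΔE/h = 1.930×10^-17/6.626×10^-34 = 2.91×10^16 Hz.

f = 2.91×10^16 Hz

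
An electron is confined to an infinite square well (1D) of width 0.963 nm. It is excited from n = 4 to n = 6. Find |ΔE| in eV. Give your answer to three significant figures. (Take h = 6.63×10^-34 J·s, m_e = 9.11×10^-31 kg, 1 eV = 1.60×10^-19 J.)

E_1 = h²/(8m_eL²) = 6.504×10^-20 J.
|ΔE| = |4² − 6²|·E_1 = 20·6.504×10^-20 J = 1.301×10^-18 J = 8.13 eV.

|ΔE| = 8.13 eV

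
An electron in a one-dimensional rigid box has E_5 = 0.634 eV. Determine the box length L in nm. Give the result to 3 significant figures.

L = 3.85 nm

From E_n = n²h²/(8m_eL²), L = n·h/√(8m_eE_n).
E_5 = 0.634 eV = 1.016×10^-19 J, so L = 5·6.626×10^-34/√(8·9.109×10^-31·1.016×10^-19) = 3.85×10^-9 m = 3.85 nm.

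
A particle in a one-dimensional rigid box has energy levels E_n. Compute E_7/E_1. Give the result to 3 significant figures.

49.0

E_n ∝ n², so E_7/E_1 = 7²/1² = 49/1 = 49.0.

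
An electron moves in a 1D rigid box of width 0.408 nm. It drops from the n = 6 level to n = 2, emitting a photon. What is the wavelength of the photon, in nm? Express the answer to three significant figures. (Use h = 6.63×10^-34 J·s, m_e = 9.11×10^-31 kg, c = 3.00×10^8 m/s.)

λ = 17.2 nm

E_1 = h²/(8m_eL²) = 3.623×10^-19 J, so ΔE = (6² − 2²)E_1 = 1.159×10^-17 J.
λ = hc/ΔE = (6.63×10^-34·3.00×10^8)/1.159×10^-17 = 1.72×10^-8 m = 17.2 nm.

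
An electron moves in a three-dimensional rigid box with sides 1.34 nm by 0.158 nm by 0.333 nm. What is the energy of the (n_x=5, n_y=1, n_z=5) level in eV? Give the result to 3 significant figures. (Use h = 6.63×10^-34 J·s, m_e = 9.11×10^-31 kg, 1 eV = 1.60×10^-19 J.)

E = 105 eV

For a 3D rectangular well E = (h²/8m_e)·Σ n_i²/L_i² = (6.63×10^-34)²/(8·9.11×10^-31) · [5²/(1.34 nm)² + 1²/(0.158 nm)² + 5²/(0.333 nm)²].
Evaluating gives E = 1.685×10^-17 J = 105 eV.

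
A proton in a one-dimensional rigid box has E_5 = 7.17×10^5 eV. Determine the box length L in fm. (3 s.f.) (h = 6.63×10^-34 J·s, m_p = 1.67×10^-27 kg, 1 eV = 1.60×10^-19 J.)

L = 84.7 fm

From E_n = n²h²/(8m_pL²), L = n·h/√(8m_pE_n).
E_5 = 7.17×10^5 eV = 1.147×10^-13 J, so L = 5·6.63×10^-34/√(8·1.67×10^-27·1.147×10^-13) = 8.47×10^-14 m = 84.7 fm.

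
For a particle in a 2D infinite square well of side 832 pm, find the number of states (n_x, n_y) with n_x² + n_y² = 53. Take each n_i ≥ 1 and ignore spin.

degeneracy = 2

The level has n_x² + n_y² = 53. The ordered positive-integer solutions are (2, 7), (7, 2).
That gives 2 states.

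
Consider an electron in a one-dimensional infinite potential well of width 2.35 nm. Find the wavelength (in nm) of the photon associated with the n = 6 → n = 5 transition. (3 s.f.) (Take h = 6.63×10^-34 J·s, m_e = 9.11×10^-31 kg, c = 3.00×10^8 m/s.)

E_1 = h²/(8m_eL²) = 1.092×10^-20 J, so ΔE = (6² − 5²)E_1 = 1.201×10^-19 J.
λ = hc/ΔE = (6.63×10^-34·3.00×10^8)/1.201×10^-19 = 1.66×10^-6 m = 1.66×10^3 nm.

λ = 1.66×10^3 nm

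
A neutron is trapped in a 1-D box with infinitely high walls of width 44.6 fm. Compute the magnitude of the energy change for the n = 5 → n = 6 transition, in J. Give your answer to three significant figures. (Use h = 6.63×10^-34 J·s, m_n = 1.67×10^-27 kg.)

E_1 = h²/(8m_nL²) = 1.654×10^-14 J.
|ΔE| = |5² − 6²|·E_1 = 11·1.654×10^-14 J = 1.82×10^-13 J.

|ΔE| = 1.82×10^-13 J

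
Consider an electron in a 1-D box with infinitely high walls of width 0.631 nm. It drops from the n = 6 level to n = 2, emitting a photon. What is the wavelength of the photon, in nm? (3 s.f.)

λ = 41.0 nm

E_1 = h²/(8m_eL²) = 1.513×10^-19 J, so ΔE = (6² − 2²)E_1 = 4.842×10^-18 J.
λ = hc/ΔE = (6.626×10^-34·2.998×10^8)/4.842×10^-18 = 4.10×10^-8 m = 41.0 nm.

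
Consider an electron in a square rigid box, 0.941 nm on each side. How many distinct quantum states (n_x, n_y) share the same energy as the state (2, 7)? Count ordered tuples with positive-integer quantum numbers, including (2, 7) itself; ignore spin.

degeneracy = 2

The level has n_x² + n_y² = 53. The ordered positive-integer solutions are (2, 7), (7, 2).
That gives 2 states.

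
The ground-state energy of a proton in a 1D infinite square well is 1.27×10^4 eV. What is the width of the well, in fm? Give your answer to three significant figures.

From E_n = n²h²/(8m_pL²), L = n·h/√(8m_pE_n).
E_1 = 1.27×10^4 eV = 2.035×10^-15 J, so L = 1·6.626×10^-34/√(8·1.673×10^-27·2.035×10^-15) = 1.27×10^-13 m = 127 fm.

L = 127 fm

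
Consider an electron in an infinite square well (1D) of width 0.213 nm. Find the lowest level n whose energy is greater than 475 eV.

n = 8

E_1 = h²/(8m_eL²) = 1.328×10^-18 J = 8.290 eV.
Need n² > 475/8.290 = 57.30, i.e. n > 7.570.
The smallest integer satisfying this is n = 8.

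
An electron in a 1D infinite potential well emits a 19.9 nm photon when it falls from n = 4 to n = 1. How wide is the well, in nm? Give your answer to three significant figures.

L = 0.301 nm

The photon carries ΔE = hc/λ = 6.626×10^-34·2.998×10^8/1.99×10^-8 m = 9.982×10^-18 J.
Since ΔE = (4² − 1²)E_1, E_1 = 6.655×10^-19 J, and L = h/√(8m_eE_1) = 3.01×10^-10 m = 0.301 nm.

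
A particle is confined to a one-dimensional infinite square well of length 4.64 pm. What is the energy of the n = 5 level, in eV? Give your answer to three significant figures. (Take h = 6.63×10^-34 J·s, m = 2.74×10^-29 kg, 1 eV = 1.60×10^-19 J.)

E_5 = 1.46×10^4 eV

For an infinite well E_n = n²h²/(8mL²), so E_1 = h²/(8mL²) = (6.63×10^-34)²/(8·2.74×10^-29·(4.64×10^-12 m)²) = 9.314×10^-17 J.
Then E_5 = 5²·E_1 = 25·9.314×10^-17 J = 2.328×10^-15 J.
Converting, E_5 = 2.328×10^-15 J / (1.60×10^-19 J/eV) = 1.46×10^4 eV.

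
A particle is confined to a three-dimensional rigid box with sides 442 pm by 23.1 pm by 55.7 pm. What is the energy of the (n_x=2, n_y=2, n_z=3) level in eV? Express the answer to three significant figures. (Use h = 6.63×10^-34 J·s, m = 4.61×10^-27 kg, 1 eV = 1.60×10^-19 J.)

E = 0.776 eV

For a 3D rectangular well E = (h²/8m)·Σ n_i²/L_i² = (6.63×10^-34)²/(8·4.61×10^-27) · [2²/(442 pm)² + 2²/(23.1 pm)² + 3²/(55.7 pm)²].
Evaluating gives E = 1.242×10^-19 J = 0.776 eV.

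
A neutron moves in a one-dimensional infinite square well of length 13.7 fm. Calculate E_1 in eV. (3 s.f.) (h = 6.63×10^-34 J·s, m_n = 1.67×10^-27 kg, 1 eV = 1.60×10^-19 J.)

E_1 = 1.10×10^6 eV

For an infinite well E_n = n²h²/(8m_nL²), so E_1 = h²/(8m_nL²) = (6.63×10^-34)²/(8·1.67×10^-27·(1.37×10^-14 m)²) = 1.753×10^-13 J.
Converting, E_1 = 1.753×10^-13 J / (1.60×10^-19 J/eV) = 1.10×10^6 eV.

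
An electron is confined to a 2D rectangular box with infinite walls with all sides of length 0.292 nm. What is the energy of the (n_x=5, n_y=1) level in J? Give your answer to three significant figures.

E = 1.84×10^-17 J

For a 2D rectangular well E = (h²/8m_e)·Σ n_i²/L_i² = (6.626×10^-34)²/(8·9.109×10^-31) · [5²/(0.292 nm)² + 1²/(0.292 nm)²].
Evaluating gives E = 1.84×10^-17 J.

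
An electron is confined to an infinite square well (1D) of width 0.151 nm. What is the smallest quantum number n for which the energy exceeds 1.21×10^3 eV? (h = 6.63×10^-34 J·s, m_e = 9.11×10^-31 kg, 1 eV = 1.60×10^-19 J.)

E_1 = h²/(8m_eL²) = 2.645×10^-18 J = 16.53 eV.
Need n² > 1.21×10^3/16.53 = 73.20, i.e. n > 8.556.
The smallest integer satisfying this is n = 9.

n = 9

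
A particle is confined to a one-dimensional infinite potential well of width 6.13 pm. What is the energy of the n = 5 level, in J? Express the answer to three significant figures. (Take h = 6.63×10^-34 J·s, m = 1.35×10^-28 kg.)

For an infinite well E_n = n²h²/(8mL²), so E_1 = h²/(8mL²) = (6.63×10^-34)²/(8·1.35×10^-28·(6.13×10^-12 m)²) = 1.083×10^-17 J.
Then E_5 = 5²·E_1 = 25·1.083×10^-17 J = 2.71×10^-16 J.

E_5 = 2.71×10^-16 J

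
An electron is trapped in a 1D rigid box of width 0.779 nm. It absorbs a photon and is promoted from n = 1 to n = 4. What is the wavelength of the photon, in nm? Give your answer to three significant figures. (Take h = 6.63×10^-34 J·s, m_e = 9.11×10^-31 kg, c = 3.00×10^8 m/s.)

λ = 133 nm

E_1 = h²/(8m_eL²) = 9.939×10^-20 J, so ΔE = (4² − 1²)E_1 = 1.491×10^-18 J.
λ = hc/ΔE = (6.63×10^-34·3.00×10^8)/1.491×10^-18 = 1.33×10^-7 m = 133 nm.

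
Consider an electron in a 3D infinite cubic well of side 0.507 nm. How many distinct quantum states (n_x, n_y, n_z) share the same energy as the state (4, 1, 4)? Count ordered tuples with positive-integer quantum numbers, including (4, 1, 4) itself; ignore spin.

degeneracy = 6

The level has n_x² + n_y² + n_z² = 33. The ordered positive-integer solutions are (1, 4, 4), (2, 2, 5), (2, 5, 2), (4, 1, 4), (4, 4, 1), (5, 2, 2).
That gives 6 states.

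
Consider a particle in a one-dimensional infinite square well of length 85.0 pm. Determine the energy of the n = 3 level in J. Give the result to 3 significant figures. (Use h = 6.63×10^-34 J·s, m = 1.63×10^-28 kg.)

E_3 = 4.20×10^-19 J

For an infinite well E_n = n²h²/(8mL²), so E_1 = h²/(8mL²) = (6.63×10^-34)²/(8·1.63×10^-28·(8.50×10^-11 m)²) = 4.666×10^-20 J.
Then E_3 = 3²·E_1 = 9·4.666×10^-20 J = 4.20×10^-19 J.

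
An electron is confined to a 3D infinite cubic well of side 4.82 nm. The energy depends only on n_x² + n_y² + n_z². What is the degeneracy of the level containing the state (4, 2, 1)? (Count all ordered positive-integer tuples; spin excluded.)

degeneracy = 6

The level has n_x² + n_y² + n_z² = 21. The ordered positive-integer solutions are (1, 2, 4), (1, 4, 2), (2, 1, 4), (2, 4, 1), (4, 1, 2), (4, 2, 1).
That gives 6 states.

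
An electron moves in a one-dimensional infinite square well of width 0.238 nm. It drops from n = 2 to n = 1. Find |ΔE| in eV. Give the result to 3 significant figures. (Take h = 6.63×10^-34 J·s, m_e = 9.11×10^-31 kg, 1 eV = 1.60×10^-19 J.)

E_1 = h²/(8m_eL²) = 1.065×10^-18 J.
|ΔE| = |2² − 1²|·E_1 = 3·1.065×10^-18 J = 3.195×10^-18 J = 20.0 eV.

|ΔE| = 20.0 eV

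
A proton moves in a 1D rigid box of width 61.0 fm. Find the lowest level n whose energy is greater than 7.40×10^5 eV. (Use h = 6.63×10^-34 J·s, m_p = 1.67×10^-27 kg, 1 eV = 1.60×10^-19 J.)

n = 4

E_1 = h²/(8m_pL²) = 8.842×10^-15 J = 5.526×10^4 eV.
Need n² > 7.40×10^5/5.526×10^4 = 13.39, i.e. n > 3.659.
The smallest integer satisfying this is n = 4.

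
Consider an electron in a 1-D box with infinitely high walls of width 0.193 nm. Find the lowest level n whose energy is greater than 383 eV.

E_1 = h²/(8m_eL²) = 1.617×10^-18 J = 10.09 eV.
Need n² > 383/10.09 = 37.96, i.e. n > 6.161.
The smallest integer satisfying this is n = 7.

n = 7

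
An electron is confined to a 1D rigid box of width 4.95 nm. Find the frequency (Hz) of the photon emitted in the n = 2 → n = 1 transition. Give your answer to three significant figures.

E_1 = h²/(8m_eL²) = 2.459×10^-21 J and ΔE = (2² − 1²)E_1 = 7.377×10^-21 J.
f = ΔE/h = 7.377×10^-21/6.626×10^-34 = 1.11×10^13 Hz.

f = 1.11×10^13 Hz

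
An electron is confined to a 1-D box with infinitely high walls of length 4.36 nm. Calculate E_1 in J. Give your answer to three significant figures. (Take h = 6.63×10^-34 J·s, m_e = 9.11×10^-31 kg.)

For an infinite well E_n = n²h²/(8m_eL²), so E_1 = h²/(8m_eL²) = (6.63×10^-34)²/(8·9.11×10^-31·(4.36×10^-9 m)²) = 3.173×10^-21 J.

E_1 = 3.17×10^-21 J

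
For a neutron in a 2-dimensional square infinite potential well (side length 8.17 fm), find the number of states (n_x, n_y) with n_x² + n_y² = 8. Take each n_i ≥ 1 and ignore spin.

The level has n_x² + n_y² = 8. The ordered positive-integer solutions are (2, 2).
That gives 1 state.

degeneracy = 1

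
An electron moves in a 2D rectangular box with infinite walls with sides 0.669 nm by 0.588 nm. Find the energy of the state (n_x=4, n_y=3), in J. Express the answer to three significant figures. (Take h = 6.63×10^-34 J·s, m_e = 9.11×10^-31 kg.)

E = 3.73×10^-18 J

For a 2D rectangular well E = (h²/8m_e)·Σ n_i²/L_i² = (6.63×10^-34)²/(8·9.11×10^-31) · [4²/(0.669 nm)² + 3²/(0.588 nm)²].
Evaluating gives E = 3.73×10^-18 J.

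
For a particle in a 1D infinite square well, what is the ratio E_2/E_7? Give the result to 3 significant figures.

E_n ∝ n², so E_2/E_7 = 2²/7² = 4/49 = 0.0816.

0.0816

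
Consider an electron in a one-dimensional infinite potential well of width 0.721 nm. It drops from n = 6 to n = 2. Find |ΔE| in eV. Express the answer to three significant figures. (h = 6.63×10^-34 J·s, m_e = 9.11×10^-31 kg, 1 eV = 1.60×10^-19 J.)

|ΔE| = 23.2 eV

E_1 = h²/(8m_eL²) = 1.160×10^-19 J.
|ΔE| = |6² − 2²|·E_1 = 32·1.160×10^-19 J = 3.712×10^-18 J = 23.2 eV.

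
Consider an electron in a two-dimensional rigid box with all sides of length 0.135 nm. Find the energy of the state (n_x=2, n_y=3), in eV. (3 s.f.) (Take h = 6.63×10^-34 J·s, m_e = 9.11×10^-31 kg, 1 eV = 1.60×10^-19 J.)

E = 269 eV

For a 2D rectangular well E = (h²/8m_e)·Σ n_i²/L_i² = (6.63×10^-34)²/(8·9.11×10^-31) · [2²/(0.135 nm)² + 3²/(0.135 nm)²].
Evaluating gives E = 4.302×10^-17 J = 269 eV.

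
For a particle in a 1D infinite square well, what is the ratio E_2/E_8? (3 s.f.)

E_n ∝ n², so E_2/E_8 = 2²/8² = 4/64 = 0.0625.

0.0625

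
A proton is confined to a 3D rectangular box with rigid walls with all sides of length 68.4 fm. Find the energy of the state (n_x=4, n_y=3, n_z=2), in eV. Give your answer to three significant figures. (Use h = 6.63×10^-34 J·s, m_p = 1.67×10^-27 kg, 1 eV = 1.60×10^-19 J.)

For a 3D rectangular well E = (h²/8m_p)·Σ n_i²/L_i² = (6.63×10^-34)²/(8·1.67×10^-27) · [4²/(68.4 fm)² + 3²/(68.4 fm)² + 2²/(68.4 fm)²].
Evaluating gives E = 2.039×10^-13 J = 1.27×10^6 eV.

E = 1.27×10^6 eV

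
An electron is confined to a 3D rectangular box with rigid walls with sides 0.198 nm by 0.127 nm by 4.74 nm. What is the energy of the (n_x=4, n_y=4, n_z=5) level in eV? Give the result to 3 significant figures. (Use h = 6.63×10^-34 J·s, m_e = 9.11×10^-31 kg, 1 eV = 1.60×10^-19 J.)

E = 528 eV

For a 3D rectangular well E = (h²/8m_e)·Σ n_i²/L_i² = (6.63×10^-34)²/(8·9.11×10^-31) · [4²/(0.198 nm)² + 4²/(0.127 nm)² + 5²/(4.74 nm)²].
Evaluating gives E = 8.451×10^-17 J = 528 eV.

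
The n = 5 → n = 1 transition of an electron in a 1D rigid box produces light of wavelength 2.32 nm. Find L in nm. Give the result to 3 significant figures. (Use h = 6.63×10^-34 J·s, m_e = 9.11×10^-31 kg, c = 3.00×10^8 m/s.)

The photon carries ΔE = hc/λ = 6.63×10^-34·3.00×10^8/2.32×10^-9 m = 8.573×10^-17 J.
Since ΔE = (5² − 1²)E_1, E_1 = 3.572×10^-18 J, and L = h/√(8m_eE_1) = 1.30×10^-10 m = 0.130 nm.

L = 0.130 nm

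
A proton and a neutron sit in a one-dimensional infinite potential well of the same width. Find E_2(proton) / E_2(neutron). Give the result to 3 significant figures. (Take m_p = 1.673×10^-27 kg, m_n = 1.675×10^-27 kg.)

E_n ∝ 1/m at fixed n and L, so the ratio is m_n/m_p = 1.675×10^-27/1.673×10^-27 = 1.00.

1.00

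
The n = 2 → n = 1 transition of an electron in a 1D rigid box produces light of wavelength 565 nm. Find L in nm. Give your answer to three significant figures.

L = 0.717 nm

The photon carries ΔE = hc/λ = 6.626×10^-34·2.998×10^8/5.65×10^-7 m = 3.516×10^-19 J.
Since ΔE = (2² − 1²)E_1, E_1 = 1.172×10^-19 J, and L = h/√(8m_eE_1) = 7.17×10^-10 m = 0.717 nm.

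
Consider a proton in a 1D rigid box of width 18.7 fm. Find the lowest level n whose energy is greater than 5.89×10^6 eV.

E_1 = h²/(8m_pL²) = 9.381×10^-14 J = 5.856×10^5 eV.
Need n² > 5.89×10^6/5.856×10^5 = 10.06, i.e. n > 3.172.
The smallest integer satisfying this is n = 4.

n = 4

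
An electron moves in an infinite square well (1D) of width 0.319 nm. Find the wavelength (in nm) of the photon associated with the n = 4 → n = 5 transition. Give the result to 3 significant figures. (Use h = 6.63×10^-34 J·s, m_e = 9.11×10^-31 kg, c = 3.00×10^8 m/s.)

E_1 = h²/(8m_eL²) = 5.927×10^-19 J, so ΔE = (5² − 4²)E_1 = 5.334×10^-18 J.
λ = hc/ΔE = (6.63×10^-34·3.00×10^8)/5.334×10^-18 = 3.73×10^-8 m = 37.3 nm.

λ = 37.3 nm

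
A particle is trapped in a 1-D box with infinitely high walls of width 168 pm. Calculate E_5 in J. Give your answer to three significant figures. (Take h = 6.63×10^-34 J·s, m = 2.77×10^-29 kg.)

E_5 = 1.76×10^-18 J

For an infinite well E_n = n²h²/(8mL²), so E_1 = h²/(8mL²) = (6.63×10^-34)²/(8·2.77×10^-29·(1.68×10^-10 m)²) = 7.028×10^-20 J.
Then E_5 = 5²·E_1 = 25·7.028×10^-20 J = 1.76×10^-18 J.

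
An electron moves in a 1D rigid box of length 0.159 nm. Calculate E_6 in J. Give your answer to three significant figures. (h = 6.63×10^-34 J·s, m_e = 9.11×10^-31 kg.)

E_6 = 8.59×10^-17 J

For an infinite well E_n = n²h²/(8m_eL²), so E_1 = h²/(8m_eL²) = (6.63×10^-34)²/(8·9.11×10^-31·(1.59×10^-10 m)²) = 2.386×10^-18 J.
Then E_6 = 6²·E_1 = 36·2.386×10^-18 J = 8.59×10^-17 J.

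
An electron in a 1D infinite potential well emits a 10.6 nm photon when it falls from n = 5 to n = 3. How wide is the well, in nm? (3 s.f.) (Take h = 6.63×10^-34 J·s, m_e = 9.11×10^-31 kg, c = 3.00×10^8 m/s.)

L = 0.227 nm

The photon carries ΔE = hc/λ = 6.63×10^-34·3.00×10^8/1.06×10^-8 m = 1.876×10^-17 J.
Since ΔE = (5² − 3²)E_1, E_1 = 1.172×10^-18 J, and L = h/√(8m_eE_1) = 2.27×10^-10 m = 0.227 nm.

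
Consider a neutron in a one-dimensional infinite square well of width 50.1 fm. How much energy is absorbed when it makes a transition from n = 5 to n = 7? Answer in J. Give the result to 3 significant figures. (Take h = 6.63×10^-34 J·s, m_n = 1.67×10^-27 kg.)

|ΔE| = 3.15×10^-13 J

E_1 = h²/(8m_nL²) = 1.311×10^-14 J.
|ΔE| = |5² − 7²|·E_1 = 24·1.311×10^-14 J = 3.15×10^-13 J.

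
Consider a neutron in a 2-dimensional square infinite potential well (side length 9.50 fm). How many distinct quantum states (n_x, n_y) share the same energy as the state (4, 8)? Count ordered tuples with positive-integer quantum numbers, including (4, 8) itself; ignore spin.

The level has n_x² + n_y² = 80. The ordered positive-integer solutions are (4, 8), (8, 4).
That gives 2 states.

degeneracy = 2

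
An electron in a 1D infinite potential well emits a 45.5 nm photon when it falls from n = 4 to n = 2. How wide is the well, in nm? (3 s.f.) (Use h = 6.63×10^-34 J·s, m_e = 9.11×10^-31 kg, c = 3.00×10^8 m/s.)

L = 0.407 nm

The photon carries ΔE = hc/λ = 6.63×10^-34·3.00×10^8/4.55×10^-8 m = 4.371×10^-18 J.
Since ΔE = (4² − 2²)E_1, E_1 = 3.643×10^-19 J, and L = h/√(8m_eE_1) = 4.07×10^-10 m = 0.407 nm.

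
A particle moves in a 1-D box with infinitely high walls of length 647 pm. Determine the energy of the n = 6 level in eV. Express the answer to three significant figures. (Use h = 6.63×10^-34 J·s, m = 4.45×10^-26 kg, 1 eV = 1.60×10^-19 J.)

E_6 = 6.64×10^-4 eV

For an infinite well E_n = n²h²/(8mL²), so E_1 = h²/(8mL²) = (6.63×10^-34)²/(8·4.45×10^-26·(6.47×10^-10 m)²) = 2.950×10^-24 J.
Then E_6 = 6²·E_1 = 36·2.950×10^-24 J = 1.062×10^-22 J.
Converting, E_6 = 1.062×10^-22 J / (1.60×10^-19 J/eV) = 6.64×10^-4 eV.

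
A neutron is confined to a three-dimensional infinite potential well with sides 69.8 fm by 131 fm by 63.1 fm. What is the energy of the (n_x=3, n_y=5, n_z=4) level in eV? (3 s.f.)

E = 1.50×10^6 eV

For a 3D rectangular well E = (h²/8m_n)·Σ n_i²/L_i² = (6.626×10^-34)²/(8·1.675×10^-27) · [3²/(69.8 fm)² + 5²/(131 fm)² + 4²/(63.1 fm)²].
Evaluating gives E = 2.399×10^-13 J = 1.50×10^6 eV.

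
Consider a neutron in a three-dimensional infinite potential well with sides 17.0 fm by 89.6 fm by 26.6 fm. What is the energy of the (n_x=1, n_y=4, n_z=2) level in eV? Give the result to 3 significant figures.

For a 3D rectangular well E = (h²/8m_n)·Σ n_i²/L_i² = (6.626×10^-34)²/(8·1.675×10^-27) · [1²/(17.0 fm)² + 4²/(89.6 fm)² + 2²/(26.6 fm)²].
Evaluating gives E = 3.639×10^-13 J = 2.27×10^6 eV.

E = 2.27×10^6 eV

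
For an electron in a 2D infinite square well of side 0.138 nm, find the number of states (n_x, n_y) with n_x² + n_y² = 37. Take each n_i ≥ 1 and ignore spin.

The level has n_x² + n_y² = 37. The ordered positive-integer solutions are (1, 6), (6, 1).
That gives 2 states.

degeneracy = 2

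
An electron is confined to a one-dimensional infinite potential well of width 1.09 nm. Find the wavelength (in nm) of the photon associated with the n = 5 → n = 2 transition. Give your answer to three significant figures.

E_1 = h²/(8m_eL²) = 5.071×10^-20 J, so ΔE = (5² − 2²)E_1 = 1.065×10^-18 J.
λ = hc/ΔE = (6.626×10^-34·2.998×10^8)/1.065×10^-18 = 1.87×10^-7 m = 187 nm.

λ = 187 nm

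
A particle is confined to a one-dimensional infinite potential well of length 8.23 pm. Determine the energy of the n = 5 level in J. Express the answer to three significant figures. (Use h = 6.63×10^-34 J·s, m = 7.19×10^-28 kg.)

E_5 = 2.82×10^-17 J

For an infinite well E_n = n²h²/(8mL²), so E_1 = h²/(8mL²) = (6.63×10^-34)²/(8·7.19×10^-28·(8.23×10^-12 m)²) = 1.128×10^-18 J.
Then E_5 = 5²·E_1 = 25·1.128×10^-18 J = 2.82×10^-17 J.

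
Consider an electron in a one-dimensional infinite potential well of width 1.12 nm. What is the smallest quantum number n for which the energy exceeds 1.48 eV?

E_1 = h²/(8m_eL²) = 4.803×10^-20 J = 0.2998 eV.
Need n² > 1.48/0.2998 = 4.937, i.e. n > 2.222.
The smallest integer satisfying this is n = 3.

n = 3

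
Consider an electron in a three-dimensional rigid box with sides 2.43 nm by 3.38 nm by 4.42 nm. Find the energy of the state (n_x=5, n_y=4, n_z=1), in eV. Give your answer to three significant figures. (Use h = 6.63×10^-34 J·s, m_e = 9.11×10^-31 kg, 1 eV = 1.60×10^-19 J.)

For a 3D rectangular well E = (h²/8m_e)·Σ n_i²/L_i² = (6.63×10^-34)²/(8·9.11×10^-31) · [5²/(2.43 nm)² + 4²/(3.38 nm)² + 1²/(4.42 nm)²].
Evaluating gives E = 3.429×10^-19 J = 2.14 eV.

E = 2.14 eV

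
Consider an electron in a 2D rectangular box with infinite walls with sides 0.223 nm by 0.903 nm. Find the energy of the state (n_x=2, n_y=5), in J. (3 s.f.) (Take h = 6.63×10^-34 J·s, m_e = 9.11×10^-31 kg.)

E = 6.70×10^-18 J

For a 2D rectangular well E = (h²/8m_e)·Σ n_i²/L_i² = (6.63×10^-34)²/(8·9.11×10^-31) · [2²/(0.223 nm)² + 5²/(0.903 nm)²].
Evaluating gives E = 6.70×10^-18 J.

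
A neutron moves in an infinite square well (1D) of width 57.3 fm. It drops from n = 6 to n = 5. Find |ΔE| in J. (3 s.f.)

E_1 = h²/(8m_nL²) = 9.979×10^-15 J.
|ΔE| = |6² − 5²|·E_1 = 11·9.979×10^-15 J = 1.10×10^-13 J.

|ΔE| = 1.10×10^-13 J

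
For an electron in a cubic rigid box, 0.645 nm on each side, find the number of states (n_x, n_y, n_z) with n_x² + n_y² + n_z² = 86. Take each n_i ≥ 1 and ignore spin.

The level has n_x² + n_y² + n_z² = 86. The ordered positive-integer solutions are (1, 2, 9), (1, 6, 7), (1, 7, 6), (1, 9, 2), (2, 1, 9), (2, 9, 1), (5, 5, 6), (5, 6, 5), (6, 1, 7), (6, 5, 5), (6, 7, 1), (7, 1, 6), (7, 6, 1), (9, 1, 2), (9, 2, 1).
That gives 15 states.

degeneracy = 15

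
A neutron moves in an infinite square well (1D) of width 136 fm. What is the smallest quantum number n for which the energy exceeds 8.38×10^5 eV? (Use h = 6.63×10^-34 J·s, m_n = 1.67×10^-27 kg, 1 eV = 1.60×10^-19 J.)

E_1 = h²/(8m_nL²) = 1.779×10^-15 J = 1.112×10^4 eV.
Need n² > 8.38×10^5/1.112×10^4 = 75.36, i.e. n > 8.681.
The smallest integer satisfying this is n = 9.

n = 9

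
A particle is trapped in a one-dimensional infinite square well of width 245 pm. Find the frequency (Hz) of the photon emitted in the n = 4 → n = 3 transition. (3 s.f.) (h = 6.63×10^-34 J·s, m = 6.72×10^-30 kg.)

E_1 = h²/(8mL²) = 1.362×10^-19 J and ΔE = (4² − 3²)E_1 = 9.534×10^-19 J.
f = ΔE/h = 9.534×10^-19/6.63×10^-34 = 1.44×10^15 Hz.

f = 1.44×10^15 Hz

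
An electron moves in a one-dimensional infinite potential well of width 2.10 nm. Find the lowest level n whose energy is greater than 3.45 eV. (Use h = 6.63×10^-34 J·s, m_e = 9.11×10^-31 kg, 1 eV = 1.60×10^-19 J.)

E_1 = h²/(8m_eL²) = 1.368×10^-20 J = 0.08550 eV.
Need n² > 3.45/0.08550 = 40.35, i.e. n > 6.352.
The smallest integer satisfying this is n = 7.

n = 7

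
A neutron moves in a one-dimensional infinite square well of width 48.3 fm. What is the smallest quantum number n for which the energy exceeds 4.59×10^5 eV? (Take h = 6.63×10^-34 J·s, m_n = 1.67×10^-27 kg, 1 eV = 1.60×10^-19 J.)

n = 3

E_1 = h²/(8m_nL²) = 1.410×10^-14 J = 8.812×10^4 eV.
Need n² > 4.59×10^5/8.812×10^4 = 5.209, i.e. n > 2.282.
The smallest integer satisfying this is n = 3.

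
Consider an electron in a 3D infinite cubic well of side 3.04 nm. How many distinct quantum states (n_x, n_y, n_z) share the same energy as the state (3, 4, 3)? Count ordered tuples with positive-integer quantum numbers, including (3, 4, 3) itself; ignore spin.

The level has n_x² + n_y² + n_z² = 34. The ordered positive-integer solutions are (3, 3, 4), (3, 4, 3), (4, 3, 3).
That gives 3 states.

degeneracy = 3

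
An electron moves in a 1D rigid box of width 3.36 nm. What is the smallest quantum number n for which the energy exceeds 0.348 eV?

E_1 = h²/(8m_eL²) = 5.337×10^-21 J = 0.03331 eV.
Need n² > 0.348/0.03331 = 10.45, i.e. n > 3.233.
The smallest integer satisfying this is n = 4.

n = 4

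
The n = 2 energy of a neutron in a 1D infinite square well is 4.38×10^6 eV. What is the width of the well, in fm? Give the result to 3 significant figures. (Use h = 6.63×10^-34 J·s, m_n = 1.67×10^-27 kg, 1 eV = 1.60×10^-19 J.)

From E_n = n²h²/(8m_nL²), L = n·h/√(8m_nE_n).
E_2 = 4.38×10^6 eV = 7.008×10^-13 J, so L = 2·6.63×10^-34/√(8·1.67×10^-27·7.008×10^-13) = 1.37×10^-14 m = 13.7 fm.

L = 13.7 fm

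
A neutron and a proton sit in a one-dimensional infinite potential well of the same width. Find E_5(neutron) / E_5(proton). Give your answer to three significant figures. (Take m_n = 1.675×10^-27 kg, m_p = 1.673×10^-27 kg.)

E_n ∝ 1/m at fixed n and L, so the ratio is m_p/m_n = 1.673×10^-27/1.675×10^-27 = 0.999.

0.999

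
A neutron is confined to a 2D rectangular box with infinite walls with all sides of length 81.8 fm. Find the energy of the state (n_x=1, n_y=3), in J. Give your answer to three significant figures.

For a 2D rectangular well E = (h²/8m_n)·Σ n_i²/L_i² = (6.626×10^-34)²/(8·1.675×10^-27) · [1²/(81.8 fm)² + 3²/(81.8 fm)²].
Evaluating gives E = 4.90×10^-14 J.

E = 4.90×10^-14 J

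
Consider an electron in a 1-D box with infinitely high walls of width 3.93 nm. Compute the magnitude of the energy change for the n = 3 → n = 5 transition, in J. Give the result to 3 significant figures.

|ΔE| = 6.24×10^-20 J

E_1 = h²/(8m_eL²) = 3.901×10^-21 J.
|ΔE| = |3² − 5²|·E_1 = 16·3.901×10^-21 J = 6.24×10^-20 J.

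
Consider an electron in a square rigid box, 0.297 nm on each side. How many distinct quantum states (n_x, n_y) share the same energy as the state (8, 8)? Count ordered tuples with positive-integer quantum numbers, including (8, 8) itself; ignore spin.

The level has n_x² + n_y² = 128. The ordered positive-integer solutions are (8, 8).
That gives 1 state.

degeneracy = 1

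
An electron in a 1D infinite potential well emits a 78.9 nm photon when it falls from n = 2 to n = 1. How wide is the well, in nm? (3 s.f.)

The photon carries ΔE = hc/λ = 6.626×10^-34·2.998×10^8/7.89×10^-8 m = 2.518×10^-18 J.
Since ΔE = (2² − 1²)E_1, E_1 = 8.393×10^-19 J, and L = h/√(8m_eE_1) = 2.68×10^-10 m = 0.268 nm.

L = 0.268 nm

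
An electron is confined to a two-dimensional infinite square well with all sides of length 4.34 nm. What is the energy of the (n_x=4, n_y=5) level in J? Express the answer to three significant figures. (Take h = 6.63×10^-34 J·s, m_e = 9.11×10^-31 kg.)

For a 2D rectangular well E = (h²/8m_e)·Σ n_i²/L_i² = (6.63×10^-34)²/(8·9.11×10^-31) · [4²/(4.34 nm)² + 5²/(4.34 nm)²].
Evaluating gives E = 1.31×10^-19 J.

E = 1.31×10^-19 J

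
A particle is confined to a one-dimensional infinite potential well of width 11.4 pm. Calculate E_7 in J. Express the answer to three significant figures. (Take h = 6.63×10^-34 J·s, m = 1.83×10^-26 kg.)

E_7 = 1.13×10^-18 J

For an infinite well E_n = n²h²/(8mL²), so E_1 = h²/(8mL²) = (6.63×10^-34)²/(8·1.83×10^-26·(1.14×10^-11 m)²) = 2.310×10^-20 J.
Then E_7 = 7²·E_1 = 49·2.310×10^-20 J = 1.13×10^-18 J.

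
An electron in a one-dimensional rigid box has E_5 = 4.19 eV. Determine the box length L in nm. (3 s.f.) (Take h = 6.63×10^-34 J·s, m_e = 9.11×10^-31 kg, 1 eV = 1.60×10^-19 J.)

From E_n = n²h²/(8m_eL²), L = n·h/√(8m_eE_n).
E_5 = 4.19 eV = 6.704×10^-19 J, so L = 5·6.63×10^-34/√(8·9.11×10^-31·6.704×10^-19) = 1.50×10^-9 m = 1.50 nm.

L = 1.50 nm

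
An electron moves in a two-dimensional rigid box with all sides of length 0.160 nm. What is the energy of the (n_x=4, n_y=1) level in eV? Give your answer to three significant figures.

E = 250 eV

For a 2D rectangular well E = (h²/8m_e)·Σ n_i²/L_i² = (6.626×10^-34)²/(8·9.109×10^-31) · [4²/(0.160 nm)² + 1²/(0.160 nm)²].
Evaluating gives E = 4.001×10^-17 J = 250 eV.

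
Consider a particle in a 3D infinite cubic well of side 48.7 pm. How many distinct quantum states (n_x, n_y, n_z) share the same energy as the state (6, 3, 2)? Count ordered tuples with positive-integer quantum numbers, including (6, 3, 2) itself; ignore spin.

The level has n_x² + n_y² + n_z² = 49. The ordered positive-integer solutions are (2, 3, 6), (2, 6, 3), (3, 2, 6), (3, 6, 2), (6, 2, 3), (6, 3, 2).
That gives 6 states.

degeneracy = 6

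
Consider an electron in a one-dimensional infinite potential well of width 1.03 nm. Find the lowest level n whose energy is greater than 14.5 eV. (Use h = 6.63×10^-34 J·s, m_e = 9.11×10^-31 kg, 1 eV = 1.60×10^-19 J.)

E_1 = h²/(8m_eL²) = 5.685×10^-20 J = 0.3553 eV.
Need n² > 14.5/0.3553 = 40.81, i.e. n > 6.388.
The smallest integer satisfying this is n = 7.

n = 7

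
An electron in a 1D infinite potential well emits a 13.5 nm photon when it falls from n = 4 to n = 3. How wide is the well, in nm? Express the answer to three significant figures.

L = 0.169 nm

The photon carries ΔE = hc/λ = 6.626×10^-34·2.998×10^8/1.35×10^-8 m = 1.471×10^-17 J.
Since ΔE = (4² − 3²)E_1, E_1 = 2.101×10^-18 J, and L = h/√(8m_eE_1) = 1.69×10^-10 m = 0.169 nm.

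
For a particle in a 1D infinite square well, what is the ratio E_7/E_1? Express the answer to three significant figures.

49.0

E_n ∝ n², so E_7/E_1 = 7²/1² = 49/1 = 49.0.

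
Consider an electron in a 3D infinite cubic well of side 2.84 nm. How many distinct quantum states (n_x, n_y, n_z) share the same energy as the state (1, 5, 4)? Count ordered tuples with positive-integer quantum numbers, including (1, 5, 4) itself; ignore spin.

degeneracy = 6

The level has n_x² + n_y² + n_z² = 42. The ordered positive-integer solutions are (1, 4, 5), (1, 5, 4), (4, 1, 5), (4, 5, 1), (5, 1, 4), (5, 4, 1).
That gives 6 states.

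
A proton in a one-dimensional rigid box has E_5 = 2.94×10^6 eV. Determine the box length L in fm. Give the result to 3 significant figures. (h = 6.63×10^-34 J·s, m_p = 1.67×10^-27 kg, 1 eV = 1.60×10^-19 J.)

From E_n = n²h²/(8m_pL²), L = n·h/√(8m_pE_n).
E_5 = 2.94×10^6 eV = 4.704×10^-13 J, so L = 5·6.63×10^-34/√(8·1.67×10^-27·4.704×10^-13) = 4.18×10^-14 m = 41.8 fm.

L = 41.8 fm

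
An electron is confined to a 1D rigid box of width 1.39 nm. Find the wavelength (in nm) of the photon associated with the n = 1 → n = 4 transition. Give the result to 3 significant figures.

λ = 425 nm

E_1 = h²/(8m_eL²) = 3.118×10^-20 J, so ΔE = (4² − 1²)E_1 = 4.677×10^-19 J.
λ = hc/ΔE = (6.626×10^-34·2.998×10^8)/4.677×10^-19 = 4.25×10^-7 m = 425 nm.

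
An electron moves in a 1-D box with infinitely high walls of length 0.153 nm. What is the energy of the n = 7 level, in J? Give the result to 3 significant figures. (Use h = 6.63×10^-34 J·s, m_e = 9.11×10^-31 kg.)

For an infinite well E_n = n²h²/(8m_eL²), so E_1 = h²/(8m_eL²) = (6.63×10^-34)²/(8·9.11×10^-31·(1.53×10^-10 m)²) = 2.577×10^-18 J.
Then E_7 = 7²·E_1 = 49·2.577×10^-18 J = 1.26×10^-16 J.

E_7 = 1.26×10^-16 J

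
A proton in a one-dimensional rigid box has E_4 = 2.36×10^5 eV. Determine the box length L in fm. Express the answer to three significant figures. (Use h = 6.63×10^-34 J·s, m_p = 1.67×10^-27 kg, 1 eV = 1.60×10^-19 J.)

From E_n = n²h²/(8m_pL²), L = n·h/√(8m_pE_n).
E_4 = 2.36×10^5 eV = 3.776×10^-14 J, so L = 4·6.63×10^-34/√(8·1.67×10^-27·3.776×10^-14) = 1.18×10^-13 m = 118 fm.

L = 118 fm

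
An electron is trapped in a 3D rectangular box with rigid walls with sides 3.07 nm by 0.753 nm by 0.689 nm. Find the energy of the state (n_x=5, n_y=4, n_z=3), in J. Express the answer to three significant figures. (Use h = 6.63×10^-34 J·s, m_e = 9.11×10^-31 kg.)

E = 3.01×10^-18 J

For a 3D rectangular well E = (h²/8m_e)·Σ n_i²/L_i² = (6.63×10^-34)²/(8·9.11×10^-31) · [5²/(3.07 nm)² + 4²/(0.753 nm)² + 3²/(0.689 nm)²].
Evaluating gives E = 3.01×10^-18 J.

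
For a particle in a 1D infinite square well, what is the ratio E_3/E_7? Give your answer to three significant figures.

E_n ∝ n², so E_3/E_7 = 3²/7² = 9/49 = 0.184.

0.184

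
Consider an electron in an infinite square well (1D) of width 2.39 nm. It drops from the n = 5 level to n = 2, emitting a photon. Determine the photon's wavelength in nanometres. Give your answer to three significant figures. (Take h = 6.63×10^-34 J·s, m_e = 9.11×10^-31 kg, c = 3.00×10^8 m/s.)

λ = 897 nm

E_1 = h²/(8m_eL²) = 1.056×10^-20 J, so ΔE = (5² − 2²)E_1 = 2.218×10^-19 J.
λ = hc/ΔE = (6.63×10^-34·3.00×10^8)/2.218×10^-19 = 8.97×10^-7 m = 897 nm.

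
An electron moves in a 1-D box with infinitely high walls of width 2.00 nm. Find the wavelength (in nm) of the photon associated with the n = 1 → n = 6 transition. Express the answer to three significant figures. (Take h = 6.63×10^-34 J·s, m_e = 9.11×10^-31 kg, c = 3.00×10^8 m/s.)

λ = 377 nm

E_1 = h²/(8m_eL²) = 1.508×10^-20 J, so ΔE = (6² − 1²)E_1 = 5.278×10^-19 J.
λ = hc/ΔE = (6.63×10^-34·3.00×10^8)/5.278×10^-19 = 3.77×10^-7 m = 377 nm.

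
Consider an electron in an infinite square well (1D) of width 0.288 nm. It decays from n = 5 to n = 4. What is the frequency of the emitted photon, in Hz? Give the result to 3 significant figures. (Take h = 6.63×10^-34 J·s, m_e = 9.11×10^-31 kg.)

E_1 = h²/(8m_eL²) = 7.272×10^-19 J and ΔE = (5² − 4²)E_1 = 6.545×10^-18 J.
f = ΔE/h = 6.545×10^-18/6.63×10^-34 = 9.87×10^15 Hz.

f = 9.87×10^15 Hz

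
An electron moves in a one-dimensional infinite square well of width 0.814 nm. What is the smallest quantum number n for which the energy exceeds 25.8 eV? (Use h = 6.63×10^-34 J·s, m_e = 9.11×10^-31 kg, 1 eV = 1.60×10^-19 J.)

E_1 = h²/(8m_eL²) = 9.103×10^-20 J = 0.5689 eV.
Need n² > 25.8/0.5689 = 45.35, i.e. n > 6.734.
The smallest integer satisfying this is n = 7.

n = 7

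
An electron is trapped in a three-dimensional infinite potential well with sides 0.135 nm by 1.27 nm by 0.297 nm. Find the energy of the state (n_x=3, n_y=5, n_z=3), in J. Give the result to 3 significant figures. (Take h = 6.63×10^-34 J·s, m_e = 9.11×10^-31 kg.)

For a 3D rectangular well E = (h²/8m_e)·Σ n_i²/L_i² = (6.63×10^-34)²/(8·9.11×10^-31) · [3²/(0.135 nm)² + 5²/(1.27 nm)² + 3²/(0.297 nm)²].
Evaluating gives E = 3.69×10^-17 J.

E = 3.69×10^-17 J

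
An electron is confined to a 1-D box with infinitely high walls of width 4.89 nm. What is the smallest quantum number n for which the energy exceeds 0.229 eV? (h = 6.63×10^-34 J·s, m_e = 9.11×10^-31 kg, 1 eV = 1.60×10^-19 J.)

E_1 = h²/(8m_eL²) = 2.522×10^-21 J = 0.01576 eV.
Need n² > 0.229/0.01576 = 14.53, i.e. n > 3.812.
The smallest integer satisfying this is n = 4.

n = 4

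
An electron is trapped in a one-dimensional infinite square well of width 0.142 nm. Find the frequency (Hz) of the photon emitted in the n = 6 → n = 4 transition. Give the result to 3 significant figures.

f = 9.02×10^16 Hz

E_1 = h²/(8m_eL²) = 2.988×10^-18 J and ΔE = (6² − 4²)E_1 = 5.976×10^-17 J.
f = ΔE/h = 5.976×10^-17/6.626×10^-34 = 9.02×10^16 Hz.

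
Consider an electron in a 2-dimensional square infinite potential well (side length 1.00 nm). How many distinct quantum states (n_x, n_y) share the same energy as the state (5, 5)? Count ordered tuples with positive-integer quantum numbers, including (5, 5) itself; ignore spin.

degeneracy = 3

The level has n_x² + n_y² = 50. The ordered positive-integer solutions are (1, 7), (5, 5), (7, 1).
That gives 3 states.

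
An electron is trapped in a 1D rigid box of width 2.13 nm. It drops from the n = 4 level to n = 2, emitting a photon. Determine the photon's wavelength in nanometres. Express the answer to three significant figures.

λ = 1.25×10^3 nm

E_1 = h²/(8m_eL²) = 1.328×10^-20 J, so ΔE = (4² − 2²)E_1 = 1.594×10^-19 J.
λ = hc/ΔE = (6.626×10^-34·2.998×10^8)/1.594×10^-19 = 1.25×10^-6 m = 1.25×10^3 nm.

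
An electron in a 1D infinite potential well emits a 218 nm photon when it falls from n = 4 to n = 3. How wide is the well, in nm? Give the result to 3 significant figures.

L = 0.680 nm

The photon carries ΔE = hc/λ = 6.626×10^-34·2.998×10^8/2.18×10^-7 m = 9.112×10^-19 J.
Since ΔE = (4² − 3²)E_1, E_1 = 1.302×10^-19 J, and L = h/√(8m_eE_1) = 6.80×10^-10 m = 0.680 nm.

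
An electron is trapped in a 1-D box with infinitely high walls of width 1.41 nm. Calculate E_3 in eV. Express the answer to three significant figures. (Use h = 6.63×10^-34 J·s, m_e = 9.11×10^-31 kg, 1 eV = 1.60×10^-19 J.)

E_3 = 1.71 eV

For an infinite well E_n = n²h²/(8m_eL²), so E_1 = h²/(8m_eL²) = (6.63×10^-34)²/(8·9.11×10^-31·(1.41×10^-9 m)²) = 3.034×10^-20 J.
Then E_3 = 3²·E_1 = 9·3.034×10^-20 J = 2.731×10^-19 J.
Converting, E_3 = 2.731×10^-19 J / (1.60×10^-19 J/eV) = 1.71 eV.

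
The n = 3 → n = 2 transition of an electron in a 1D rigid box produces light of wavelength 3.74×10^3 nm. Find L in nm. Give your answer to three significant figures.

The photon carries ΔE = hc/λ = 6.626×10^-34·2.998×10^8/3.74×10^-6 m = 5.311×10^-20 J.
Since ΔE = (3² − 2²)E_1, E_1 = 1.062×10^-20 J, and L = h/√(8m_eE_1) = 2.38×10^-9 m = 2.38 nm.

L = 2.38 nm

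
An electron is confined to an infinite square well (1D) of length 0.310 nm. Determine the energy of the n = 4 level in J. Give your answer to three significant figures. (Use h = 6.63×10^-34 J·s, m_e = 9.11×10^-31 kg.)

E_4 = 1.00×10^-17 J

For an infinite well E_n = n²h²/(8m_eL²), so E_1 = h²/(8m_eL²) = (6.63×10^-34)²/(8·9.11×10^-31·(3.10×10^-10 m)²) = 6.276×10^-19 J.
Then E_4 = 4²·E_1 = 16·6.276×10^-19 J = 1.00×10^-17 J.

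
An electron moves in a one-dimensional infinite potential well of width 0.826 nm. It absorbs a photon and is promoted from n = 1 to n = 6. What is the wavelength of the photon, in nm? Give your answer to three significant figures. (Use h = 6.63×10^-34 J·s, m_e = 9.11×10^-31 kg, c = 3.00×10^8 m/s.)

λ = 64.3 nm

E_1 = h²/(8m_eL²) = 8.840×10^-20 J, so ΔE = (6² − 1²)E_1 = 3.094×10^-18 J.
λ = hc/ΔE = (6.63×10^-34·3.00×10^8)/3.094×10^-18 = 6.43×10^-8 m = 64.3 nm.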